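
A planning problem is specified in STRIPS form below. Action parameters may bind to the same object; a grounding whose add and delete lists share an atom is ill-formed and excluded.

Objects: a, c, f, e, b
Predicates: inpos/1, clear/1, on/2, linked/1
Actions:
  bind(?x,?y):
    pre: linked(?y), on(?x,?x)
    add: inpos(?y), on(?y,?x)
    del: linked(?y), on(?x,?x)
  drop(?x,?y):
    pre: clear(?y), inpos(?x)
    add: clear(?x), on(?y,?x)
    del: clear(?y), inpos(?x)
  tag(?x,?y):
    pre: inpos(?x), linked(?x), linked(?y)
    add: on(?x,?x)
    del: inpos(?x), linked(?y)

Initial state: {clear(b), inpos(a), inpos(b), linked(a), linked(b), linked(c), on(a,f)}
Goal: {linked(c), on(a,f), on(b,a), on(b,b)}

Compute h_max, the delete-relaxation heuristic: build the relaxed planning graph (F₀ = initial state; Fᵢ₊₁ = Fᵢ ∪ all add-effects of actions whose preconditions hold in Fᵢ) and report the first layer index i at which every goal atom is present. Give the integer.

F0 = init (7 atoms)
F1 = F0 ∪ {clear(a), on(a,a), on(b,a), on(b,b)}  (11 atoms)
goal ⊆ F1  ⇒  h_max = 1

1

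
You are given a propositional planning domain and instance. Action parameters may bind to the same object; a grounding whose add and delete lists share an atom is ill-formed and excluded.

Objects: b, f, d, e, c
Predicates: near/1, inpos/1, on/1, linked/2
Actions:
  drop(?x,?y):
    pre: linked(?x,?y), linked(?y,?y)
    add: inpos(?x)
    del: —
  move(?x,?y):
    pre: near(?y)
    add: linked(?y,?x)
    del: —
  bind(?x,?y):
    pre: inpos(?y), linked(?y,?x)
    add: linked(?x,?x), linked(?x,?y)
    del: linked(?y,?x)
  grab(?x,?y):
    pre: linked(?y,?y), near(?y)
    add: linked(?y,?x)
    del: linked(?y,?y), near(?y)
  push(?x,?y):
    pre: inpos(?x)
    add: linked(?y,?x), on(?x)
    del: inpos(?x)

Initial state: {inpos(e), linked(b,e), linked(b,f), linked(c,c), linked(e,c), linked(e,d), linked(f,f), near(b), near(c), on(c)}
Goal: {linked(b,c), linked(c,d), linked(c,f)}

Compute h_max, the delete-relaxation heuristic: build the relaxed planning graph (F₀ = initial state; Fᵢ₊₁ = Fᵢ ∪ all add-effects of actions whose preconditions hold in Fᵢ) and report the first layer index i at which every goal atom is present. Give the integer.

1

F0 = init (10 atoms)
F1 = F0 ∪ {inpos(b), inpos(c), inpos(f), linked(b,b), linked(b,c), linked(b,d), linked(c,b), linked(c,d), linked(c,e), linked(c,f), linked(d,d), linked(d,e), linked(e,e), linked(f,e), on(e)}  (25 atoms)
goal ⊆ F1  ⇒  h_max = 1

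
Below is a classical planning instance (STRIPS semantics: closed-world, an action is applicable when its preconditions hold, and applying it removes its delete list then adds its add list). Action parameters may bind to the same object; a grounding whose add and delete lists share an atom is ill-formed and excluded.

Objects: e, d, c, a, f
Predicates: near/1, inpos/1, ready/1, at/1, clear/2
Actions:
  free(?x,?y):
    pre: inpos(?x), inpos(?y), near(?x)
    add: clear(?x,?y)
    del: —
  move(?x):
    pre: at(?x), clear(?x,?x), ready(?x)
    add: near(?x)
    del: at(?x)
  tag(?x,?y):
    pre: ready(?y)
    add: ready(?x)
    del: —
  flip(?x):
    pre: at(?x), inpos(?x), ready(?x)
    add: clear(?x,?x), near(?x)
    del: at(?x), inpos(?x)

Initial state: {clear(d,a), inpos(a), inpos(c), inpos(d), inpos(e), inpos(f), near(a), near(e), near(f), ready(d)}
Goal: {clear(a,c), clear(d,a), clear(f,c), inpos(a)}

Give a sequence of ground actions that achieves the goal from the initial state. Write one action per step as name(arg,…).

free(a,c); free(f,c)

1. free(a,c)  →  {clear(a,c), clear(d,a), inpos(a), inpos(c), inpos(d), inpos(e), inpos(f), near(a), near(e), near(f), ready(d)}
2. free(f,c)  →  {clear(a,c), clear(d,a), clear(f,c), inpos(a), inpos(c), inpos(d), inpos(e), inpos(f), near(a), near(e), near(f), ready(d)}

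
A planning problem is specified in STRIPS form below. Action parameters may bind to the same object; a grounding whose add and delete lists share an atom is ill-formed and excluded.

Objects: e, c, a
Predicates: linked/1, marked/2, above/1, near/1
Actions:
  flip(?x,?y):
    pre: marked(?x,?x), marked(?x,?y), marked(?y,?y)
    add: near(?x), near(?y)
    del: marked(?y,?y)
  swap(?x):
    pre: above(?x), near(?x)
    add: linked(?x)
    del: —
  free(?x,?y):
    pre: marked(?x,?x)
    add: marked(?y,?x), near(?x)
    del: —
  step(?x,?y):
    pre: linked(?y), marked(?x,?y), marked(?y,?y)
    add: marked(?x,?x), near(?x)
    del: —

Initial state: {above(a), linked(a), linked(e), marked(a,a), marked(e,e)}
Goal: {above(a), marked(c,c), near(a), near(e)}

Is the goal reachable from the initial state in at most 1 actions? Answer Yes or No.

No

1. flip(e,e)  →  {above(a), linked(a), linked(e), marked(a,a), near(e)}
2. free(a,c)  →  {above(a), linked(a), linked(e), marked(a,a), marked(c,a), near(a), near(e)}
3. step(c,a)  →  {above(a), linked(a), linked(e), marked(a,a), marked(c,a), marked(c,c), near(a), near(c), near(e)}
optimal plan length = 3; 3 > 1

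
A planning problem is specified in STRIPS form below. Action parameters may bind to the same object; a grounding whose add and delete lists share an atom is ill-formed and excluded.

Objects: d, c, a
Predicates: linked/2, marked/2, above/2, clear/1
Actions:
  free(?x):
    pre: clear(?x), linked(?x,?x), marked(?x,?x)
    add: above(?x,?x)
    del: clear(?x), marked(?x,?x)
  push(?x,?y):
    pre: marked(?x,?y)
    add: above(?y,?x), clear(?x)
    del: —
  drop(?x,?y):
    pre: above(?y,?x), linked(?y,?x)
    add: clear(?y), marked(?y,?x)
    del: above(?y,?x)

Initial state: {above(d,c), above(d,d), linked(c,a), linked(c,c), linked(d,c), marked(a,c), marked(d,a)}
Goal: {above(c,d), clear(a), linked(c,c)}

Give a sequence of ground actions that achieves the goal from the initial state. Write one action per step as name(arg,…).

1. push(a,c)  →  {above(c,a), above(d,c), above(d,d), clear(a), linked(c,a), linked(c,c), linked(d,c), marked(a,c), marked(d,a)}
2. drop(c,d)  →  {above(c,a), above(d,d), clear(a), clear(d), linked(c,a), linked(c,c), linked(d,c), marked(a,c), marked(d,a), marked(d,c)}
3. push(d,c)  →  {above(c,a), above(c,d), above(d,d), clear(a), clear(d), linked(c,a), linked(c,c), linked(d,c), marked(a,c), marked(d,a), marked(d,c)}

push(a,c); drop(c,d); push(d,c)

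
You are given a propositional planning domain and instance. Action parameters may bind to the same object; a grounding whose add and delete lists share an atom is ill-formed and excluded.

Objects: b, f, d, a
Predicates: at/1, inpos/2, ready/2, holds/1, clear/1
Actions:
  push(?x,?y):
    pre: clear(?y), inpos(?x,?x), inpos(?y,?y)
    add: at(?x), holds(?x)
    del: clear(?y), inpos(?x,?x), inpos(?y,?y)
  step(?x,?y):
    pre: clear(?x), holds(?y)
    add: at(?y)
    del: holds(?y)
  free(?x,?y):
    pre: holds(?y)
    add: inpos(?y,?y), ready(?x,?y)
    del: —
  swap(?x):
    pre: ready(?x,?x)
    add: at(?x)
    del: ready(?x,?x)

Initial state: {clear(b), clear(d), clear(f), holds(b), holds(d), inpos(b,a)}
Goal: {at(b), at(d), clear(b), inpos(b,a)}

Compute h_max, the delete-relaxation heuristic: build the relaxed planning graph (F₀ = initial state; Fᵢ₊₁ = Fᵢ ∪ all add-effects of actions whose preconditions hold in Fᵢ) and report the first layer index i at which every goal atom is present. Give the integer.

1

F0 = init (6 atoms)
F1 = F0 ∪ {at(b), at(d), inpos(b,b), inpos(d,d), ready(a,b), ready(a,d), ready(b,b), ready(b,d), ready(d,b), ready(d,d), ready(f,b), ready(f,d)}  (18 atoms)
goal ⊆ F1  ⇒  h_max = 1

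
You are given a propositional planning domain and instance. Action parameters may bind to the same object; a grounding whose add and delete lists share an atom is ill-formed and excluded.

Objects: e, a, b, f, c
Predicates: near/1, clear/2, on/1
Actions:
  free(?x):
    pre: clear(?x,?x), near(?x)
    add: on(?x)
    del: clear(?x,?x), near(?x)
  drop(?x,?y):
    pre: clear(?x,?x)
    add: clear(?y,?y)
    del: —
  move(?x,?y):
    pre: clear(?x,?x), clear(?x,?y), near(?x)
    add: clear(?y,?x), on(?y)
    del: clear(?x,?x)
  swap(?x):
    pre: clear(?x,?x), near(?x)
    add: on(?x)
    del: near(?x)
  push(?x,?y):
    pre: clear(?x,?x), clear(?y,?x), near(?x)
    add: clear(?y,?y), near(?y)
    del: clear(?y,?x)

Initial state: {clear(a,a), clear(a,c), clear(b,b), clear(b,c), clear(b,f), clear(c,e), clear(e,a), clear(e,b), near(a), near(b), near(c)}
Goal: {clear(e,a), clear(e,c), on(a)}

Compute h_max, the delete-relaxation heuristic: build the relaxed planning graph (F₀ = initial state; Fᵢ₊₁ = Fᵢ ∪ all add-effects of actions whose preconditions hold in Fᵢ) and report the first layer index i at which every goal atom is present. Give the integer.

F0 = init (11 atoms)
F1 = F0 ∪ {clear(c,a), clear(c,b), clear(c,c), clear(e,e), clear(f,b), clear(f,f), near(e), on(a), on(b), on(c), on(f)}  (22 atoms)
F2 = F1 ∪ {clear(a,e), clear(b,e), clear(e,c), near(f), on(e)}  (27 atoms)
goal ⊆ F2  ⇒  h_max = 2

2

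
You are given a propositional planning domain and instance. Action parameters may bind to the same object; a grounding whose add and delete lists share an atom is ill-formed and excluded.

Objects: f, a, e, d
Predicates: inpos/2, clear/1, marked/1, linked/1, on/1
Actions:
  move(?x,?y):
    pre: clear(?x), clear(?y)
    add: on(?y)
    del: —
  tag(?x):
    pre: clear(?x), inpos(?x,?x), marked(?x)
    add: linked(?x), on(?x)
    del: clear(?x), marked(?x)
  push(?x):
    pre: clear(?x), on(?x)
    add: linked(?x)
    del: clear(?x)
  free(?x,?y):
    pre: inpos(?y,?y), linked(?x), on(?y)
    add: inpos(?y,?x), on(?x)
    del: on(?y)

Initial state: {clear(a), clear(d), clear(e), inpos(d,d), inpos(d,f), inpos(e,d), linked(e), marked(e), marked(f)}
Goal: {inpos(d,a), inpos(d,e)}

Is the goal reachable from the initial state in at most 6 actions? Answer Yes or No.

1. move(a,a)  →  {clear(a), clear(d), clear(e), inpos(d,d), inpos(d,f), inpos(e,d), linked(e), marked(e), marked(f), on(a)}
2. move(a,d)  →  {clear(a), clear(d), clear(e), inpos(d,d), inpos(d,f), inpos(e,d), linked(e), marked(e), marked(f), on(a), on(d)}
3. push(a)  →  {clear(d), clear(e), inpos(d,d), inpos(d,f), inpos(e,d), linked(a), linked(e), marked(e), marked(f), on(a), on(d)}
4. free(a,d)  →  {clear(d), clear(e), inpos(d,a), inpos(d,d), inpos(d,f), inpos(e,d), linked(a), linked(e), marked(e), marked(f), on(a)}
5. move(e,d)  →  {clear(d), clear(e), inpos(d,a), inpos(d,d), inpos(d,f), inpos(e,d), linked(a), linked(e), marked(e), marked(f), on(a), on(d)}
6. free(e,d)  →  {clear(d), clear(e), inpos(d,a), inpos(d,d), inpos(d,e), inpos(d,f), inpos(e,d), linked(a), linked(e), marked(e), marked(f), on(a), on(e)}
optimal plan length = 6; 6 ≤ 6

Yes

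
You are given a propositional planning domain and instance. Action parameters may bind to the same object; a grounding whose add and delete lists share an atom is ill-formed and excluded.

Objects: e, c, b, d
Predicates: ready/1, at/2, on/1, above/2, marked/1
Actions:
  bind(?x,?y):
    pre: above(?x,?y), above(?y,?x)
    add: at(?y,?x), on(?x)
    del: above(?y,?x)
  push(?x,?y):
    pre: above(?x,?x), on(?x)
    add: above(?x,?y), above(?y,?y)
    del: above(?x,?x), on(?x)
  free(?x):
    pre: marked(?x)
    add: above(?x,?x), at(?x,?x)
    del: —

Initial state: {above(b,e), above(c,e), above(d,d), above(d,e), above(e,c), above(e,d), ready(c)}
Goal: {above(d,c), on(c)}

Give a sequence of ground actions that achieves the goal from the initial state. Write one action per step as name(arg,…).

1. bind(c,e)  →  {above(b,e), above(c,e), above(d,d), above(d,e), above(e,d), at(e,c), on(c), ready(c)}
2. bind(d,e)  →  {above(b,e), above(c,e), above(d,d), above(d,e), at(e,c), at(e,d), on(c), on(d), ready(c)}
3. push(d,c)  →  {above(b,e), above(c,c), above(c,e), above(d,c), above(d,e), at(e,c), at(e,d), on(c), ready(c)}

bind(c,e); bind(d,e); push(d,c)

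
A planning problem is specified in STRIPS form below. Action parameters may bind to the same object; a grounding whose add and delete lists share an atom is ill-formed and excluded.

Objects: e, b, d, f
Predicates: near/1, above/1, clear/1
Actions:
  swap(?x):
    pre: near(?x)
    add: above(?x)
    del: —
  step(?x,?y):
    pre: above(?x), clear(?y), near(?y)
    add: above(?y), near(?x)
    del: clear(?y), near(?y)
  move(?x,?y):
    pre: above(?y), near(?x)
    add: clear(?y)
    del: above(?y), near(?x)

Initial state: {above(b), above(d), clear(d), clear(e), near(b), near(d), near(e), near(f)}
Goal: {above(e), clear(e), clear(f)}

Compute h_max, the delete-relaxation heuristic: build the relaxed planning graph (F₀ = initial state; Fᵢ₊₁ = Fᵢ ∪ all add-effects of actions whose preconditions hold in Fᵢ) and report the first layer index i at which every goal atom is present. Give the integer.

F0 = init (8 atoms)
F1 = F0 ∪ {above(e), above(f), clear(b)}  (11 atoms)
F2 = F1 ∪ {clear(f)}  (12 atoms)
goal ⊆ F2  ⇒  h_max = 2

2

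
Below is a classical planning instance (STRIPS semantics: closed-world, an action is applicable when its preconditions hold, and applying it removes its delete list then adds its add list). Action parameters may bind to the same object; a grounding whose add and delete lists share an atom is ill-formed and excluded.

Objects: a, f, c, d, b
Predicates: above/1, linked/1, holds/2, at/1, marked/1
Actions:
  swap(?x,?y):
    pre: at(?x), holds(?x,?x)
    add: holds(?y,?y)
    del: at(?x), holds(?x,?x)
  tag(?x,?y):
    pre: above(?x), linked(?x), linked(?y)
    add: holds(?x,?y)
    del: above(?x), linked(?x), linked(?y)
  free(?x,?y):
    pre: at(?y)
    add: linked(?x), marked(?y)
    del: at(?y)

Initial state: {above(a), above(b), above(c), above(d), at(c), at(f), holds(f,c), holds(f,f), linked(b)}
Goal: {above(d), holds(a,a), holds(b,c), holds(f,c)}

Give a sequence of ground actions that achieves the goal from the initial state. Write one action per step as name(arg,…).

swap(f,a); free(c,c); tag(b,c)

1. swap(f,a)  →  {above(a), above(b), above(c), above(d), at(c), holds(a,a), holds(f,c), linked(b)}
2. free(c,c)  →  {above(a), above(b), above(c), above(d), holds(a,a), holds(f,c), linked(b), linked(c), marked(c)}
3. tag(b,c)  →  {above(a), above(c), above(d), holds(a,a), holds(b,c), holds(f,c), marked(c)}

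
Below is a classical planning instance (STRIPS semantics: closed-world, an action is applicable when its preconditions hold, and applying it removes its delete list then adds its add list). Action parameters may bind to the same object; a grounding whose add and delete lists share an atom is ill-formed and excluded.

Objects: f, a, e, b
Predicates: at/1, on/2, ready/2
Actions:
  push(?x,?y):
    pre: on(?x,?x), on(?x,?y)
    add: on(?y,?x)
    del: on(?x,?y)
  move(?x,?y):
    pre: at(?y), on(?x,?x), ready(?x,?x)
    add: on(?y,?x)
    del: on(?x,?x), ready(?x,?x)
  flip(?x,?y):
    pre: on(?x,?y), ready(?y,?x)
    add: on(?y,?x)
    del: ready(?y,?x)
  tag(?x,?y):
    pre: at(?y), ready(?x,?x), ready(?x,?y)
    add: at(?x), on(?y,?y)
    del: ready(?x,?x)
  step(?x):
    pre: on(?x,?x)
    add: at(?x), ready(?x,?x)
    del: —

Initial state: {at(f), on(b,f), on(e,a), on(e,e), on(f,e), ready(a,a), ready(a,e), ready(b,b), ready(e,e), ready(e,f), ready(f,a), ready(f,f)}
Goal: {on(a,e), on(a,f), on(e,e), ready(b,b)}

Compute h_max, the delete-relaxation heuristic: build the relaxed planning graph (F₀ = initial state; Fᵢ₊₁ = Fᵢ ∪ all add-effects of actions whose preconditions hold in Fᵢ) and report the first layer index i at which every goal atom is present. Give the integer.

3

F0 = init (12 atoms)
F1 = F0 ∪ {at(e), on(a,e), on(e,f), on(f,f)}  (16 atoms)
F2 = F1 ∪ {at(a)}  (17 atoms)
F3 = F2 ∪ {on(a,a), on(a,f)}  (19 atoms)
goal ⊆ F3  ⇒  h_max = 3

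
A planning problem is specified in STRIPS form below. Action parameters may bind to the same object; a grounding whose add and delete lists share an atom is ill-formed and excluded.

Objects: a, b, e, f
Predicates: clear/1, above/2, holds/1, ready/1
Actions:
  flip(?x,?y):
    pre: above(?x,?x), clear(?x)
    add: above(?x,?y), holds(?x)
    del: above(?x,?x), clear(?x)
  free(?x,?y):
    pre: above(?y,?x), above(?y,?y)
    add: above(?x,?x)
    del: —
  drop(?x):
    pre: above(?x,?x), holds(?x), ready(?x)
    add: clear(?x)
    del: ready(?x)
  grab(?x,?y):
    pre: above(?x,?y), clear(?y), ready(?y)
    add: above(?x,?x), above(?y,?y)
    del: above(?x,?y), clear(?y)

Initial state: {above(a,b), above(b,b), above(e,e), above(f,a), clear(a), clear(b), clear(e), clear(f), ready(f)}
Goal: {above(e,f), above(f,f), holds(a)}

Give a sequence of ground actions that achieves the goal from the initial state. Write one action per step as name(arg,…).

flip(b,f); flip(e,f); grab(b,f); free(a,f); flip(a,b)

1. flip(b,f)  →  {above(a,b), above(b,f), above(e,e), above(f,a), clear(a), clear(e), clear(f), holds(b), ready(f)}
2. flip(e,f)  →  {above(a,b), above(b,f), above(e,f), above(f,a), clear(a), clear(f), holds(b), holds(e), ready(f)}
3. grab(b,f)  →  {above(a,b), above(b,b), above(e,f), above(f,a), above(f,f), clear(a), holds(b), holds(e), ready(f)}
4. free(a,f)  →  {above(a,a), above(a,b), above(b,b), above(e,f), above(f,a), above(f,f), clear(a), holds(b), holds(e), ready(f)}
5. flip(a,b)  →  {above(a,b), above(b,b), above(e,f), above(f,a), above(f,f), holds(a), holds(b), holds(e), ready(f)}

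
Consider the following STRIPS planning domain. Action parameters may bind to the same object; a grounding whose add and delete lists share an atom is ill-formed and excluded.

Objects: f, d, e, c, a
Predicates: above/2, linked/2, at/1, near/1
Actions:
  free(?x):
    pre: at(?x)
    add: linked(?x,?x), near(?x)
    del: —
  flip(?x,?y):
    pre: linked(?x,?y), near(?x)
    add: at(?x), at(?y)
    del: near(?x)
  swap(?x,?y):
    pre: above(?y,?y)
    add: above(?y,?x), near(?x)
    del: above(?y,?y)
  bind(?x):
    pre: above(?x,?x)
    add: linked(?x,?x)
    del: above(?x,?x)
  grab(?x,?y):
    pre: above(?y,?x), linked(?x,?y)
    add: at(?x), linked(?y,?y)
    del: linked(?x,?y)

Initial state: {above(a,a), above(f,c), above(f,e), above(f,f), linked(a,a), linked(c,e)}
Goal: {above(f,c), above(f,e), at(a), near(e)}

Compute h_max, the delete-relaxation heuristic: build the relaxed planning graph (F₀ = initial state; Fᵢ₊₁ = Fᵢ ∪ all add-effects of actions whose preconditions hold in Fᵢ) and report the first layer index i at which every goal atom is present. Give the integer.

2

F0 = init (6 atoms)
F1 = F0 ∪ {above(a,c), above(a,d), above(a,e), above(a,f), above(f,a), above(f,d), linked(f,f), near(a), near(c), near(d), near(e), near(f)}  (18 atoms)
F2 = F1 ∪ {at(a), at(c), at(e), at(f)}  (22 atoms)
goal ⊆ F2  ⇒  h_max = 2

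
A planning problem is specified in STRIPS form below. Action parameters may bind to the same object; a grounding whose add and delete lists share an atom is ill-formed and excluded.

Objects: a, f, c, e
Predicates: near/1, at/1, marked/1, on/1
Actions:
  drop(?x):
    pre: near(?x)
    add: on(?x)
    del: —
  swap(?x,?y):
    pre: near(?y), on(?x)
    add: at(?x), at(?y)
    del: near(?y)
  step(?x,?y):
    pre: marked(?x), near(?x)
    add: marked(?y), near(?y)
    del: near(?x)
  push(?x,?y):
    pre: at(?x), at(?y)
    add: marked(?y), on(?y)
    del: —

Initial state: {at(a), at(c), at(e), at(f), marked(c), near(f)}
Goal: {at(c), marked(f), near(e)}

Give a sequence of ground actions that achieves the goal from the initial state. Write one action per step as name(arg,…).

1. push(a,f)  →  {at(a), at(c), at(e), at(f), marked(c), marked(f), near(f), on(f)}
2. step(f,e)  →  {at(a), at(c), at(e), at(f), marked(c), marked(e), marked(f), near(e), on(f)}

push(a,f); step(f,e)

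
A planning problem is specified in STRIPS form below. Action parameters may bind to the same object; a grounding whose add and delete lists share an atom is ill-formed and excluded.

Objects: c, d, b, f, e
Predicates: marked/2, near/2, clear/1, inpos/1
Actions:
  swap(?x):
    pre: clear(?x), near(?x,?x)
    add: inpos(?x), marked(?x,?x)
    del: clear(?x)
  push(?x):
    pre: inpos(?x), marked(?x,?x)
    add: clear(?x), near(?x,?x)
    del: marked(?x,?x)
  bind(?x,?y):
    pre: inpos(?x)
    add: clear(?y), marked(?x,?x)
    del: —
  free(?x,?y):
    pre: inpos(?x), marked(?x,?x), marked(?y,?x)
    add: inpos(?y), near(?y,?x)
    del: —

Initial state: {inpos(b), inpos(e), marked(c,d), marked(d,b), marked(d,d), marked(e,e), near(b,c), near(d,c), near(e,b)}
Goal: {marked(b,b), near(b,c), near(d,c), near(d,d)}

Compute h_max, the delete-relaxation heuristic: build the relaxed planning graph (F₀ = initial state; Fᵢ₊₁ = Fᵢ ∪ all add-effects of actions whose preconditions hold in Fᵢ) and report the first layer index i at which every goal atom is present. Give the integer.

F0 = init (9 atoms)
F1 = F0 ∪ {clear(b), clear(c), clear(d), clear(e), clear(f), marked(b,b), near(e,e)}  (16 atoms)
F2 = F1 ∪ {inpos(d), near(b,b), near(d,b)}  (19 atoms)
F3 = F2 ∪ {inpos(c), near(c,d), near(d,d)}  (22 atoms)
goal ⊆ F3  ⇒  h_max = 3

3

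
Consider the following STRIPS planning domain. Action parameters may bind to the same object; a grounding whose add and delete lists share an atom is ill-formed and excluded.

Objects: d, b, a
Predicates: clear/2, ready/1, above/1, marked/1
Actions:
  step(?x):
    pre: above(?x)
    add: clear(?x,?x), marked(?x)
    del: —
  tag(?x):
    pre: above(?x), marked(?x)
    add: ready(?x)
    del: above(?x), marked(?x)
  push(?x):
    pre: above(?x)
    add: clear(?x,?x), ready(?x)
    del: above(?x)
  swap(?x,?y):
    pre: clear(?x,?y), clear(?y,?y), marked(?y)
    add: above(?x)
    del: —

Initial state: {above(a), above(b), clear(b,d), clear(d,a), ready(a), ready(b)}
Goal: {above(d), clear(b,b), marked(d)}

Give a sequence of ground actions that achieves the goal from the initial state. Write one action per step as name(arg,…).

1. step(b)  →  {above(a), above(b), clear(b,b), clear(b,d), clear(d,a), marked(b), ready(a), ready(b)}
2. step(a)  →  {above(a), above(b), clear(a,a), clear(b,b), clear(b,d), clear(d,a), marked(a), marked(b), ready(a), ready(b)}
3. swap(d,a)  →  {above(a), above(b), above(d), clear(a,a), clear(b,b), clear(b,d), clear(d,a), marked(a), marked(b), ready(a), ready(b)}
4. step(d)  →  {above(a), above(b), above(d), clear(a,a), clear(b,b), clear(b,d), clear(d,a), clear(d,d), marked(a), marked(b), marked(d), ready(a), ready(b)}

step(b); step(a); swap(d,a); step(d)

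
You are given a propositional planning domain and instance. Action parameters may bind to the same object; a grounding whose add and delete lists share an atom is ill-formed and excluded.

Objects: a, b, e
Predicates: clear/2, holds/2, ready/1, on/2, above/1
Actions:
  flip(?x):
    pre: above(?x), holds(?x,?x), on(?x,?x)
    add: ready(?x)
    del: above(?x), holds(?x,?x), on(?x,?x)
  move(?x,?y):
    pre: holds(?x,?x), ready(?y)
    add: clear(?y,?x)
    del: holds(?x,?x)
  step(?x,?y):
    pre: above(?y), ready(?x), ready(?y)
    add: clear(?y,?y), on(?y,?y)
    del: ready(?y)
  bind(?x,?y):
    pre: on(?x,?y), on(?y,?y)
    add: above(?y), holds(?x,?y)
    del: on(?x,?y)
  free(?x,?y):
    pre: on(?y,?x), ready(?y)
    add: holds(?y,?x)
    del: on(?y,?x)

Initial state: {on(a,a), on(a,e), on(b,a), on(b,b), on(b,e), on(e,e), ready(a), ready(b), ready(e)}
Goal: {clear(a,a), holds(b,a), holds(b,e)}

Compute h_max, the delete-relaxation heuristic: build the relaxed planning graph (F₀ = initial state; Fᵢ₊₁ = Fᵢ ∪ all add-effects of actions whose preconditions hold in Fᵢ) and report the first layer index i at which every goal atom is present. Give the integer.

2

F0 = init (9 atoms)
F1 = F0 ∪ {above(a), above(b), above(e), holds(a,a), holds(a,e), holds(b,a), holds(b,b), holds(b,e), holds(e,e)}  (18 atoms)
F2 = F1 ∪ {clear(a,a), clear(a,b), clear(a,e), clear(b,a), clear(b,b), clear(b,e), clear(e,a), clear(e,b), clear(e,e)}  (27 atoms)
goal ⊆ F2  ⇒  h_max = 2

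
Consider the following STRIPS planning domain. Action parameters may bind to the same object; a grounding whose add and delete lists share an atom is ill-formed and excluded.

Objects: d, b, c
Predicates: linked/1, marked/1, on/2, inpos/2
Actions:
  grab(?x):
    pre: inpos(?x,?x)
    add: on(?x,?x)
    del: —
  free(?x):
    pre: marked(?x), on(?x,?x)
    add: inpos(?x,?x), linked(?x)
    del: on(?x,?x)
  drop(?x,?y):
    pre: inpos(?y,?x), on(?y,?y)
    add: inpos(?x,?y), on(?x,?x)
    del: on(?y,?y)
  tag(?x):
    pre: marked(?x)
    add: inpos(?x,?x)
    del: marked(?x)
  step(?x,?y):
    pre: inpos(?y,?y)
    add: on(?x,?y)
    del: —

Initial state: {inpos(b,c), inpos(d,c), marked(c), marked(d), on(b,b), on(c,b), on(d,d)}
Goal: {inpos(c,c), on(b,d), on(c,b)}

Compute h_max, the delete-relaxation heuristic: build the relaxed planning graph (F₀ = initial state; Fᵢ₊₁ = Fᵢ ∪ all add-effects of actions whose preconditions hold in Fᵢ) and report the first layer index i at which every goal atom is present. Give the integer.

2

F0 = init (7 atoms)
F1 = F0 ∪ {inpos(c,b), inpos(c,c), inpos(c,d), inpos(d,d), linked(d), on(c,c)}  (13 atoms)
F2 = F1 ∪ {linked(c), on(b,c), on(b,d), on(c,d), on(d,c)}  (18 atoms)
goal ⊆ F2  ⇒  h_max = 2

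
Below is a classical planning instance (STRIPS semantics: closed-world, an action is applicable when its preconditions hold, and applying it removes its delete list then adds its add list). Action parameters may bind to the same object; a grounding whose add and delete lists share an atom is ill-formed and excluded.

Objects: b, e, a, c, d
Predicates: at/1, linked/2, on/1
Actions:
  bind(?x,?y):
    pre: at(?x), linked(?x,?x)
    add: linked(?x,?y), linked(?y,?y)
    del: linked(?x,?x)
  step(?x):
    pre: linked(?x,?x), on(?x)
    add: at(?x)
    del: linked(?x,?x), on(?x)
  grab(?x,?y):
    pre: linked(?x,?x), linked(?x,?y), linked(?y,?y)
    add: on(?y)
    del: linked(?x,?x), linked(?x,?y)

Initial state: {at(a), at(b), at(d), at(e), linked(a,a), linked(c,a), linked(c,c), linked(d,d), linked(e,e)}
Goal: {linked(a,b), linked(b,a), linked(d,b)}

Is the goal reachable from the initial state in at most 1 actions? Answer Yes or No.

No

1. bind(a,b)  →  {at(a), at(b), at(d), at(e), linked(a,b), linked(b,b), linked(c,a), linked(c,c), linked(d,d), linked(e,e)}
2. bind(b,a)  →  {at(a), at(b), at(d), at(e), linked(a,a), linked(a,b), linked(b,a), linked(c,a), linked(c,c), linked(d,d), linked(e,e)}
3. bind(d,b)  →  {at(a), at(b), at(d), at(e), linked(a,a), linked(a,b), linked(b,a), linked(b,b), linked(c,a), linked(c,c), linked(d,b), linked(e,e)}
optimal plan length = 3; 3 > 1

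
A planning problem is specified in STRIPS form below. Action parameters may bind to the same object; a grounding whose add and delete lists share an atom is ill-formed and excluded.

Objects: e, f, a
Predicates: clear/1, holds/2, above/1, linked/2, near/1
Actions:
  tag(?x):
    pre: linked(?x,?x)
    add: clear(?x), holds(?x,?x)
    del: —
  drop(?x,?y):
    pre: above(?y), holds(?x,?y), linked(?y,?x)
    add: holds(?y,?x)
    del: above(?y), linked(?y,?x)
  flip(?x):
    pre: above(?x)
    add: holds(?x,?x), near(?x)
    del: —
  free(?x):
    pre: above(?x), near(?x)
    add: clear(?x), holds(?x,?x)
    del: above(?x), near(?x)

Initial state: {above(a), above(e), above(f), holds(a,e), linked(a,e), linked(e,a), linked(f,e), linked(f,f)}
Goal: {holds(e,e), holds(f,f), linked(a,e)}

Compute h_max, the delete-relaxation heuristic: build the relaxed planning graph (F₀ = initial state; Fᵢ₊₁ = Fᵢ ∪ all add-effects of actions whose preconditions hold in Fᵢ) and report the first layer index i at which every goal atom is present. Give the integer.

1

F0 = init (8 atoms)
F1 = F0 ∪ {clear(f), holds(a,a), holds(e,a), holds(e,e), holds(f,f), near(a), near(e), near(f)}  (16 atoms)
goal ⊆ F1  ⇒  h_max = 1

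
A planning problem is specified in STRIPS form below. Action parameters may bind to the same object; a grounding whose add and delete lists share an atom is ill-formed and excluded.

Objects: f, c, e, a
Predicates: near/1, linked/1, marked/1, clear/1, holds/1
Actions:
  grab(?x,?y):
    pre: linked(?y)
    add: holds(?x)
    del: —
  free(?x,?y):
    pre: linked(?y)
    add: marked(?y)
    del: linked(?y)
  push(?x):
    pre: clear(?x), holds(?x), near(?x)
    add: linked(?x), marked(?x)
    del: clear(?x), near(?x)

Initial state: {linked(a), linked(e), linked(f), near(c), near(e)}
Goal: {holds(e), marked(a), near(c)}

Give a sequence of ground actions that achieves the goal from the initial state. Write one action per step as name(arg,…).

grab(e,f); free(f,a)

1. grab(e,f)  →  {holds(e), linked(a), linked(e), linked(f), near(c), near(e)}
2. free(f,a)  →  {holds(e), linked(e), linked(f), marked(a), near(c), near(e)}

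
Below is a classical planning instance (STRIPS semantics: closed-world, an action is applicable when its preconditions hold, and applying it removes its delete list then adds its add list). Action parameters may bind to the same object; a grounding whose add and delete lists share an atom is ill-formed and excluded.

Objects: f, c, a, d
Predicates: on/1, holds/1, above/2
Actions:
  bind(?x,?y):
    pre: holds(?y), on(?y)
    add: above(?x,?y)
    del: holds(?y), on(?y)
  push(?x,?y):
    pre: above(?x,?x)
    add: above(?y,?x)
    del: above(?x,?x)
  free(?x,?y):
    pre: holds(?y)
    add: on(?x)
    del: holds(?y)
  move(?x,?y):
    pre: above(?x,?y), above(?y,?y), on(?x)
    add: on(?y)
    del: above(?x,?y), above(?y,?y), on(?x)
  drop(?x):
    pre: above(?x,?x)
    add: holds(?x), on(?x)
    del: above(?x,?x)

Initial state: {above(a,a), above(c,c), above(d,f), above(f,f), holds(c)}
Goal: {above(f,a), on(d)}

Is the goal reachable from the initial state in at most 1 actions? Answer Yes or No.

1. push(a,f)  →  {above(c,c), above(d,f), above(f,a), above(f,f), holds(c)}
2. free(d,c)  →  {above(c,c), above(d,f), above(f,a), above(f,f), on(d)}
optimal plan length = 2; 2 > 1

No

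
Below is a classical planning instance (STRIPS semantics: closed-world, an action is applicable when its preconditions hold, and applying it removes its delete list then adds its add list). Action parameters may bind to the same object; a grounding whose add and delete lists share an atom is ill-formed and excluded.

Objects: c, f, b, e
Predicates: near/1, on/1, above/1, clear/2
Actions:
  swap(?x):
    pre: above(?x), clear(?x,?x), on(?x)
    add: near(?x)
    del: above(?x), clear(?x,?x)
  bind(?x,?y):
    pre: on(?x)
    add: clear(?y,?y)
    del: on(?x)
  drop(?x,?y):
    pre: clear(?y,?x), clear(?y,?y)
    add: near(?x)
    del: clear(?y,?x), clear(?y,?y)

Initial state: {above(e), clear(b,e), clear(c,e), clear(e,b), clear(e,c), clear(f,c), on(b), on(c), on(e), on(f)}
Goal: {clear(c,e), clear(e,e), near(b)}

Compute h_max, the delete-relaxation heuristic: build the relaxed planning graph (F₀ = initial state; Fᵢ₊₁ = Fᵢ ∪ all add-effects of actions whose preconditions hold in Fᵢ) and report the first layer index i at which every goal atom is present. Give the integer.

2

F0 = init (10 atoms)
F1 = F0 ∪ {clear(b,b), clear(c,c), clear(e,e), clear(f,f)}  (14 atoms)
F2 = F1 ∪ {near(b), near(c), near(e), near(f)}  (18 atoms)
goal ⊆ F2  ⇒  h_max = 2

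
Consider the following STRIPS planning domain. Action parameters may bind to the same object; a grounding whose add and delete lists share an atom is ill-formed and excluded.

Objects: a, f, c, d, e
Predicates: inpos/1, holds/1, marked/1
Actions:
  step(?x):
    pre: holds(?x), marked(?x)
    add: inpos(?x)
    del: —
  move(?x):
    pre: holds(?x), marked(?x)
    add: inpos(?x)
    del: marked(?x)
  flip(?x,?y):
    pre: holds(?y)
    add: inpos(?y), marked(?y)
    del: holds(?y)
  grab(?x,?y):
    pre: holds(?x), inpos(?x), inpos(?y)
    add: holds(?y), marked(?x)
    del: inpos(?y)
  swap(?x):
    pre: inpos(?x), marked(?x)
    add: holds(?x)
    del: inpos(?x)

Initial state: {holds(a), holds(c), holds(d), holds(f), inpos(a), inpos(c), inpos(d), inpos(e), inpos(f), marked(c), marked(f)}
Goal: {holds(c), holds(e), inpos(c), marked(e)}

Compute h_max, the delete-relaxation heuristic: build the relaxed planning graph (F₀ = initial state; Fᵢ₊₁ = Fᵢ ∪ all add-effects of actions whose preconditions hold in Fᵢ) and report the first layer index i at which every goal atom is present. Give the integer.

2

F0 = init (11 atoms)
F1 = F0 ∪ {holds(e), marked(a), marked(d)}  (14 atoms)
F2 = F1 ∪ {marked(e)}  (15 atoms)
goal ⊆ F2  ⇒  h_max = 2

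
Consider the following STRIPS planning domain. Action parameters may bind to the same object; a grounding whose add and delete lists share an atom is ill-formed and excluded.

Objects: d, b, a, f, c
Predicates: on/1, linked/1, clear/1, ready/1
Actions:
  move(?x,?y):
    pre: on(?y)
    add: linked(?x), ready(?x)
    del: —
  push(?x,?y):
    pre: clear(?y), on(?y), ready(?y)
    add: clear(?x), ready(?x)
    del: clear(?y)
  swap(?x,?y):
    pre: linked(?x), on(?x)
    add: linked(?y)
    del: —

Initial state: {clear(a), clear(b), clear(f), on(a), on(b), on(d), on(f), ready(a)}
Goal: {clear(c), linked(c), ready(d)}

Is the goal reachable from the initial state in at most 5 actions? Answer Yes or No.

1. move(d,d)  →  {clear(a), clear(b), clear(f), linked(d), on(a), on(b), on(d), on(f), ready(a), ready(d)}
2. move(c,d)  →  {clear(a), clear(b), clear(f), linked(c), linked(d), on(a), on(b), on(d), on(f), ready(a), ready(c), ready(d)}
3. push(c,a)  →  {clear(b), clear(c), clear(f), linked(c), linked(d), on(a), on(b), on(d), on(f), ready(a), ready(c), ready(d)}
optimal plan length = 3; 3 ≤ 5

Yes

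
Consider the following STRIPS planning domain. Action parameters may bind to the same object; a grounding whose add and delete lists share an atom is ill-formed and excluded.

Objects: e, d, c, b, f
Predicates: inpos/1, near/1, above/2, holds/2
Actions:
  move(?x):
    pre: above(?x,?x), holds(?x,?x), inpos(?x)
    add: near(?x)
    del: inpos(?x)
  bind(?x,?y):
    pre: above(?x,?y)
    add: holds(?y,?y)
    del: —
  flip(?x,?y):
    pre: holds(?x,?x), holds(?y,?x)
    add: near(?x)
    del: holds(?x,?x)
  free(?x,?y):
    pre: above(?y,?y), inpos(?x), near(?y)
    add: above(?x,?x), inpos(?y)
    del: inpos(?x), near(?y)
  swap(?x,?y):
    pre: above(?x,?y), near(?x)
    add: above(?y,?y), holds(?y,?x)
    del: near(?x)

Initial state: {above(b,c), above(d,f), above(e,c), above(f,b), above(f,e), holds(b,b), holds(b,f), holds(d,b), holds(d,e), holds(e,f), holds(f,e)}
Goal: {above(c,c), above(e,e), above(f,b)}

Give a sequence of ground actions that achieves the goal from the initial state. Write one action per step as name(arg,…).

bind(d,f); flip(b,d); flip(f,e); swap(b,c); swap(f,e)

1. bind(d,f)  →  {above(b,c), above(d,f), above(e,c), above(f,b), above(f,e), holds(b,b), holds(b,f), holds(d,b), holds(d,e), holds(e,f), holds(f,e), holds(f,f)}
2. flip(b,d)  →  {above(b,c), above(d,f), above(e,c), above(f,b), above(f,e), holds(b,f), holds(d,b), holds(d,e), holds(e,f), holds(f,e), holds(f,f), near(b)}
3. flip(f,e)  →  {above(b,c), above(d,f), above(e,c), above(f,b), above(f,e), holds(b,f), holds(d,b), holds(d,e), holds(e,f), holds(f,e), near(b), near(f)}
4. swap(b,c)  →  {above(b,c), above(c,c), above(d,f), above(e,c), above(f,b), above(f,e), holds(b,f), holds(c,b), holds(d,b), holds(d,e), holds(e,f), holds(f,e), near(f)}
5. swap(f,e)  →  {above(b,c), above(c,c), above(d,f), above(e,c), above(e,e), above(f,b), above(f,e), holds(b,f), holds(c,b), holds(d,b), holds(d,e), holds(e,f), holds(f,e)}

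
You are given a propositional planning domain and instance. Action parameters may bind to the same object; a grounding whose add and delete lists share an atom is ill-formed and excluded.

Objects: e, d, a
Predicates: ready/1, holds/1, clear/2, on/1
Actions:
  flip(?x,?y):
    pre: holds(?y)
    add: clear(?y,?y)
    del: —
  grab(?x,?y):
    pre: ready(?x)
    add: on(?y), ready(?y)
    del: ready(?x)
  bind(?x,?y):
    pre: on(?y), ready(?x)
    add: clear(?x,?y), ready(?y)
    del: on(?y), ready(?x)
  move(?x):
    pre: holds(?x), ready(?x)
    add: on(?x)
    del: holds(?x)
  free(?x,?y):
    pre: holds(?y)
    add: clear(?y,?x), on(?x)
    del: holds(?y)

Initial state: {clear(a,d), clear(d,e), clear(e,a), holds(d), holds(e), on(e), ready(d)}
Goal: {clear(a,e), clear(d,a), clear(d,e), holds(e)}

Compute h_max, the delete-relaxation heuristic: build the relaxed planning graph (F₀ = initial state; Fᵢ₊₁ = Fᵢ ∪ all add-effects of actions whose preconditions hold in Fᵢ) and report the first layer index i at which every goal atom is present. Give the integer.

2

F0 = init (7 atoms)
F1 = F0 ∪ {clear(d,a), clear(d,d), clear(e,d), clear(e,e), on(a), on(d), ready(a), ready(e)}  (15 atoms)
F2 = F1 ∪ {clear(a,e)}  (16 atoms)
goal ⊆ F2  ⇒  h_max = 2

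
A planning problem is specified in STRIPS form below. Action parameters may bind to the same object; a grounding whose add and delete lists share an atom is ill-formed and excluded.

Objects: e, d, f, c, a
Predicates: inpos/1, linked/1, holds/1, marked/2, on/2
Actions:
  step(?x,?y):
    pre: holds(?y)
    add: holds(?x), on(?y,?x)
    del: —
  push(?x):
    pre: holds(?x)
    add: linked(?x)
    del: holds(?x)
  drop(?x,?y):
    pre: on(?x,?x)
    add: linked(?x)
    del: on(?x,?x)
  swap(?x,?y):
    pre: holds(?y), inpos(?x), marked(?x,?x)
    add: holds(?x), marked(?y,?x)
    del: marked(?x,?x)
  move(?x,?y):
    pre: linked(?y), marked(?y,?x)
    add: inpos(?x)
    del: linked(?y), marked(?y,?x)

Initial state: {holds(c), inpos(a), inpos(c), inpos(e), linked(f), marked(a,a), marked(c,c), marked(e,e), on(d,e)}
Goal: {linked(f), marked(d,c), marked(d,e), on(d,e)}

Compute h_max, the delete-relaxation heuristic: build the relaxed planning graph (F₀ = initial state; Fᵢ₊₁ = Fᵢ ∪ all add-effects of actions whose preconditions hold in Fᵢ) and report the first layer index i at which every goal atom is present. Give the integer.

2

F0 = init (9 atoms)
F1 = F0 ∪ {holds(a), holds(d), holds(e), holds(f), linked(c), marked(c,a), marked(c,e), on(c,a), on(c,c), on(c,d), on(c,e), on(c,f)}  (21 atoms)
F2 = F1 ∪ {linked(a), linked(d), linked(e), marked(a,c), marked(a,e), marked(d,a), marked(d,c), marked(d,e), marked(e,a), marked(e,c), marked(f,a), marked(f,c), marked(f,e), on(a,a), on(a,c), on(a,d), on(a,e), on(a,f), on(d,a), on(d,c), on(d,d), on(d,f), on(e,a), on(e,c), on(e,d), on(e,e), on(e,f), on(f,a), on(f,c), on(f,d), on(f,e), on(f,f)}  (53 atoms)
goal ⊆ F2  ⇒  h_max = 2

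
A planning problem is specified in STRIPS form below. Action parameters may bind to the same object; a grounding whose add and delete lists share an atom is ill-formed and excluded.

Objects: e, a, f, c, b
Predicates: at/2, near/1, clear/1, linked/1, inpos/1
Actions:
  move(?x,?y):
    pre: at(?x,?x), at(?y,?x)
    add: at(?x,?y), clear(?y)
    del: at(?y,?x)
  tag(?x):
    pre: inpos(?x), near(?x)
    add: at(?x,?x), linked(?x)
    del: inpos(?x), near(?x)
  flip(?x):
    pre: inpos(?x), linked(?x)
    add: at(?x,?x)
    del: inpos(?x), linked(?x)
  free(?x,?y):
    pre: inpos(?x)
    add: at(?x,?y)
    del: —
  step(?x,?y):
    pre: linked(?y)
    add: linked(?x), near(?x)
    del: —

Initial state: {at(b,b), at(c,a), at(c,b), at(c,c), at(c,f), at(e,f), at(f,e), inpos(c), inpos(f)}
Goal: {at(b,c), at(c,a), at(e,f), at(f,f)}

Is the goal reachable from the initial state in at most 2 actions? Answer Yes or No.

Yes

1. move(b,c)  →  {at(b,b), at(b,c), at(c,a), at(c,c), at(c,f), at(e,f), at(f,e), clear(c), inpos(c), inpos(f)}
2. free(f,f)  →  {at(b,b), at(b,c), at(c,a), at(c,c), at(c,f), at(e,f), at(f,e), at(f,f), clear(c), inpos(c), inpos(f)}
optimal plan length = 2; 2 ≤ 2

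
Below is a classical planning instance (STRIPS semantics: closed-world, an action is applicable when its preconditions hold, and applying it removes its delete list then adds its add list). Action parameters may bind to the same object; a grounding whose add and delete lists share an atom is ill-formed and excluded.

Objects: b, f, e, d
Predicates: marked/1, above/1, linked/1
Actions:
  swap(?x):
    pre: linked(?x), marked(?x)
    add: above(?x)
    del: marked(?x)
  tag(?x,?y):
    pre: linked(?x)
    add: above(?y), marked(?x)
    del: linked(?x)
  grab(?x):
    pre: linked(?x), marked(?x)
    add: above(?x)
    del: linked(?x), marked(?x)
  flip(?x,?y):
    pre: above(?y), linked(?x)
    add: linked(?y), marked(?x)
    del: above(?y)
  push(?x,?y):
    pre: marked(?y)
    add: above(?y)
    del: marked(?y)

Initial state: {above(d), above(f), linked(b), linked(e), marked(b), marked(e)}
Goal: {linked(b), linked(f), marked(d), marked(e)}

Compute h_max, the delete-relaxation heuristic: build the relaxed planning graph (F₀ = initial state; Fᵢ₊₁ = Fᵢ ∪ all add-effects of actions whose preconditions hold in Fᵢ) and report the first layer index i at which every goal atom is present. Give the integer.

F0 = init (6 atoms)
F1 = F0 ∪ {above(b), above(e), linked(d), linked(f)}  (10 atoms)
F2 = F1 ∪ {marked(d), marked(f)}  (12 atoms)
goal ⊆ F2  ⇒  h_max = 2

2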